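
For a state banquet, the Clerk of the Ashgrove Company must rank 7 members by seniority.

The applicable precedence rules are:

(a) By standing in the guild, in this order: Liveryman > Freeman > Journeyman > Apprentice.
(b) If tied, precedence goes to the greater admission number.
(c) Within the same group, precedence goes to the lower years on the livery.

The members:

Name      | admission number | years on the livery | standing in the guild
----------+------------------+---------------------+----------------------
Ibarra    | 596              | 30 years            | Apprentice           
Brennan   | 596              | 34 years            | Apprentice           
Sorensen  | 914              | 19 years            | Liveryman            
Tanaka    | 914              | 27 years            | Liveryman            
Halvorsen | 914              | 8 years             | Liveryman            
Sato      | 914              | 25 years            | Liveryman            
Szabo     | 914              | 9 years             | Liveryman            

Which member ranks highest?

Halvorsen

By standing in the guild: Halvorsen, Szabo, Sorensen, Sato and Tanaka (Liveryman); then Ibarra and Brennan (Apprentice).
Halvorsen, Szabo, Sorensen, Sato and Tanaka all have admission number 914, so the next rule applies.
Among Halvorsen, Szabo, Sorensen, Sato and Tanaka, by years on the livery (lower first): Halvorsen (8 years) before Szabo (9 years) before Sorensen (19 years) before Sato (25 years) before Tanaka (27 years).
Ibarra and Brennan both have admission number 596, so the next rule applies.
Among Ibarra and Brennan, by years on the livery (lower first): Ibarra (30 years) before Brennan (34 years).
Order: Halvorsen, Szabo, Sorensen, Sato, Tanaka, Ibarra, Brennan.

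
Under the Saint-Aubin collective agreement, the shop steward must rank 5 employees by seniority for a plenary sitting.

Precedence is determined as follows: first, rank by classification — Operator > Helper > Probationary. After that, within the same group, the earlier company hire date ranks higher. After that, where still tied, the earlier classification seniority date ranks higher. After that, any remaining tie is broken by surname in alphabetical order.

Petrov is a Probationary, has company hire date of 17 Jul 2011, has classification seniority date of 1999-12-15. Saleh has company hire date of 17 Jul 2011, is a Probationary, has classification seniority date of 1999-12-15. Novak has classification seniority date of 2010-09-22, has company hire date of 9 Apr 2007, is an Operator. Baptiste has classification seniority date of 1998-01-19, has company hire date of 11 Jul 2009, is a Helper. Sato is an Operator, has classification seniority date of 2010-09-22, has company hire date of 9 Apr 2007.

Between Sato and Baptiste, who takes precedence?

By classification: Novak and Sato (Operator); then Baptiste (Helper); then Petrov and Saleh (Probationary).
Novak and Sato both have company hire date 9 Apr 2007, so the next rule applies.
Novak and Sato both have classification seniority date 2010-09-22, so the next rule applies.
Among Novak and Sato, alphabetically by surname: Novak before Sato.
Petrov and Saleh both have company hire date 17 Jul 2011, so the next rule applies.
Petrov and Saleh both have classification seniority date 1999-12-15, so the next rule applies.
Among Petrov and Saleh, alphabetically by surname: Petrov before Saleh.
So Sato takes precedence.

Sato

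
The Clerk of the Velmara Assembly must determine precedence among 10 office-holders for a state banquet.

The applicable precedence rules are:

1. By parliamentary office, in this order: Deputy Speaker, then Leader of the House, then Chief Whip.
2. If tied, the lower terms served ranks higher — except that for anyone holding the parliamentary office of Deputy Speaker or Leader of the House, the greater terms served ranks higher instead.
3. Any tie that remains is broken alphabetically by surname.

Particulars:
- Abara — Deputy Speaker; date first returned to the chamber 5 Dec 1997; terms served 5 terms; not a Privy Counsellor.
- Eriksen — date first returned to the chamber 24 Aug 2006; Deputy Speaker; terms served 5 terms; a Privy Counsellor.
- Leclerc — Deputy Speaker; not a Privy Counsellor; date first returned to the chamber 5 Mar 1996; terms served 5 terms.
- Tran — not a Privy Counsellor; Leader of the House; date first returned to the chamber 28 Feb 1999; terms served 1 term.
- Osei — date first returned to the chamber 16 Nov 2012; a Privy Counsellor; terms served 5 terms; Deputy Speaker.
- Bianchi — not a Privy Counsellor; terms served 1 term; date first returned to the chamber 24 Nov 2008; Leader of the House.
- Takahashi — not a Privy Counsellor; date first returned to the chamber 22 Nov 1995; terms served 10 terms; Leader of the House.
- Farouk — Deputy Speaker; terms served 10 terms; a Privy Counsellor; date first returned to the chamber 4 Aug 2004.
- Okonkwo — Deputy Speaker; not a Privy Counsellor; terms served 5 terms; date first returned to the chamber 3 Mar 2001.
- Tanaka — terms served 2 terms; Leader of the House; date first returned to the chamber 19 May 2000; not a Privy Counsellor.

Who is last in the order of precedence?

Tran

By parliamentary office: Farouk, Abara, Eriksen, Leclerc, Okonkwo and Osei (Deputy Speaker); then Takahashi, Tanaka, Bianchi and Tran (Leader of the House).
Among Farouk, Abara, Eriksen, Leclerc, Okonkwo and Osei, by terms served (higher first) (reversed rule for this group): Farouk (10 terms) before Abara, Eriksen, Leclerc, Okonkwo and Osei (5 terms).
Among Abara, Eriksen, Leclerc, Okonkwo and Osei, alphabetically by surname: Abara before Eriksen before Leclerc before Okonkwo before Osei.
Among Takahashi, Tanaka, Bianchi and Tran, by terms served (higher first) (reversed rule for this group): Takahashi (10 terms) before Tanaka (2 terms) before Bianchi and Tran (1 term).
Among Bianchi and Tran, alphabetically by surname: Bianchi before Tran.
Order: Farouk, Abara, Eriksen, Leclerc, Okonkwo, Osei, Takahashi, Tanaka, Bianchi, Tran.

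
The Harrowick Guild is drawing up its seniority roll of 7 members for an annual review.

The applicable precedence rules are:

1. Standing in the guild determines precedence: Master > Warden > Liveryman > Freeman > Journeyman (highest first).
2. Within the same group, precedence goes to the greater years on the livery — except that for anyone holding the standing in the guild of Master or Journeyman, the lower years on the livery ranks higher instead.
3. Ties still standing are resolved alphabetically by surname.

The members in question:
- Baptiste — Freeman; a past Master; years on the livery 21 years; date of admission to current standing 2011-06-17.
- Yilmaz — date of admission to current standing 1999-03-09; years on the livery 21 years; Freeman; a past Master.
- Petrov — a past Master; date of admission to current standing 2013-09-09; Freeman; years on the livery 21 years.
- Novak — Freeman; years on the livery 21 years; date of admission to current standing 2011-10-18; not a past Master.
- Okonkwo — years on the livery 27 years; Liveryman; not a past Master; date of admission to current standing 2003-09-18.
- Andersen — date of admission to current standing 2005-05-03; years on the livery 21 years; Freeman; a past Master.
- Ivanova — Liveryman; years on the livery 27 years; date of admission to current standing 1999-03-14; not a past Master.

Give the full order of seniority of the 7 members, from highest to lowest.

Ivanova, Okonkwo, Andersen, Baptiste, Novak, Petrov, Yilmaz

By standing in the guild: Ivanova and Okonkwo (Liveryman); then Andersen, Baptiste, Novak, Petrov and Yilmaz (Freeman).
Ivanova and Okonkwo both have years on the livery 27 years, so the next rule applies.
Among Ivanova and Okonkwo, alphabetically by surname: Ivanova before Okonkwo.
Andersen, Baptiste, Novak, Petrov and Yilmaz all have years on the livery 21 years, so the next rule applies.
Among Andersen, Baptiste, Novak, Petrov and Yilmaz, alphabetically by surname: Andersen before Baptiste before Novak before Petrov before Yilmaz.
Full order: Ivanova, Okonkwo, Andersen, Baptiste, Novak, Petrov, Yilmaz.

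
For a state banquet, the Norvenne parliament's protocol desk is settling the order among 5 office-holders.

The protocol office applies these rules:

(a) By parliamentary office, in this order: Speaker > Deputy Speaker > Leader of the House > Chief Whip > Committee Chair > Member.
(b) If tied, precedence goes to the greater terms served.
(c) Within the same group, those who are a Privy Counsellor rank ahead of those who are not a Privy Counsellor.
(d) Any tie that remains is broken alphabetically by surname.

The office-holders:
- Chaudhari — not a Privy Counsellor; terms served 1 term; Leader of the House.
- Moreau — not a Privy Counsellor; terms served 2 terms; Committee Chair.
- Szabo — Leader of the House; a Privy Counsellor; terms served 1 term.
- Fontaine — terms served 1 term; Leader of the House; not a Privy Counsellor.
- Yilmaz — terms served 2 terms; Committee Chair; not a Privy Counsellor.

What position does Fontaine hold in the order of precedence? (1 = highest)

3

By parliamentary office: Szabo, Chaudhari and Fontaine (Leader of the House); then Moreau and Yilmaz (Committee Chair).
Szabo, Chaudhari and Fontaine all have terms served 1 term, so the next rule applies.
Among Szabo, Chaudhari and Fontaine, a Privy Counsellor before not a Privy Counsellor: Szabo (a Privy Counsellor) before Chaudhari and Fontaine (not a Privy Counsellor).
Among Chaudhari and Fontaine, alphabetically by surname: Chaudhari before Fontaine.
Moreau and Yilmaz both have terms served 2 terms, so the next rule applies.
Moreau and Yilmaz are each not a Privy Counsellor, so the next rule applies.
Among Moreau and Yilmaz, alphabetically by surname: Moreau before Yilmaz.
Order: Szabo, Chaudhari, Fontaine, Moreau, Yilmaz. So position 3.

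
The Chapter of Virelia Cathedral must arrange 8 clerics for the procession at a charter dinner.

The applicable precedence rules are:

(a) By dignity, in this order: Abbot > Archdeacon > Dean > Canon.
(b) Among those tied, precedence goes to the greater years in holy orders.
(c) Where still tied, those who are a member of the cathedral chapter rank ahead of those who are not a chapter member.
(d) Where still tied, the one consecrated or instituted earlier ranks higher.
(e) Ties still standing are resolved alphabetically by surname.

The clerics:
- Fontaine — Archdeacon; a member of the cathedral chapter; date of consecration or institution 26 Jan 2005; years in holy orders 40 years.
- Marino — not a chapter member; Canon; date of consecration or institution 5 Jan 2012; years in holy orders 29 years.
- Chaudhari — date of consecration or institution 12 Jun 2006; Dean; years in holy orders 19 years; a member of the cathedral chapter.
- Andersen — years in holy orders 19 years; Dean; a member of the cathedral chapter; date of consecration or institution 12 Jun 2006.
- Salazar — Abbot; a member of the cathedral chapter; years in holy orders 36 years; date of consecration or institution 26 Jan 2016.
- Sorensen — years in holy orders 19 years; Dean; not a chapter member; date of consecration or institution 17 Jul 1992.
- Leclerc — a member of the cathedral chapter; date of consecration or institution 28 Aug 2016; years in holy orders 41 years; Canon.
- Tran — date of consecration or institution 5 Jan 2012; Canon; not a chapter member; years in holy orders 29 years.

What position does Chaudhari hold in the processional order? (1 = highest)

By dignity: Salazar (Abbot); then Fontaine (Archdeacon); then Andersen, Chaudhari and Sorensen (Dean); then Leclerc, Marino and Tran (Canon).
Andersen, Chaudhari and Sorensen all have years in holy orders 19 years, so the next rule applies.
Among Andersen, Chaudhari and Sorensen, a member of the cathedral chapter before not a chapter member: Andersen and Chaudhari (a member of the cathedral chapter) before Sorensen (not a chapter member).
Andersen and Chaudhari both have date of consecration or institution 12 Jun 2006, so the next rule applies.
Among Andersen and Chaudhari, alphabetically by surname: Andersen before Chaudhari.
Among Leclerc, Marino and Tran, by years in holy orders (higher first): Leclerc (41 years) before Marino and Tran (29 years).
Marino and Tran are each not a chapter member, so the next rule applies.
Marino and Tran both have date of consecration or institution 5 Jan 2012, so the next rule applies.
Among Marino and Tran, alphabetically by surname: Marino before Tran.
Order: Salazar, Fontaine, Andersen, Chaudhari, Sorensen, Leclerc, Marino, Tran. So position 4.

4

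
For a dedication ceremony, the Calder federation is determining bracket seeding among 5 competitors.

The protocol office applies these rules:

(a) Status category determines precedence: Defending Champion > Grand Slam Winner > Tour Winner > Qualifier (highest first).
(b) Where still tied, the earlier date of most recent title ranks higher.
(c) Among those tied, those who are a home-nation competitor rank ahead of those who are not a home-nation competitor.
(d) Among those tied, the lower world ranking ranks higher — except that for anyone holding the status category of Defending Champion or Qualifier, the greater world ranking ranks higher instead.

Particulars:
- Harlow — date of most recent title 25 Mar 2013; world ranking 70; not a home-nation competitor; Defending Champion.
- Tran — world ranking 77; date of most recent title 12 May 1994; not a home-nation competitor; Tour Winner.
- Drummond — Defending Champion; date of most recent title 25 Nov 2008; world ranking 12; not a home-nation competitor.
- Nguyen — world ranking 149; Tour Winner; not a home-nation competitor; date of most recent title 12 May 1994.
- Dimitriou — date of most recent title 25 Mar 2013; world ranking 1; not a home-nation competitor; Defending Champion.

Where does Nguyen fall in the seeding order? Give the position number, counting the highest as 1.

5

By status category: Drummond, Harlow and Dimitriou (Defending Champion); then Tran and Nguyen (Tour Winner).
Among Drummond, Harlow and Dimitriou, by date of most recent title (earlier first): Drummond (25 Nov 2008) before Harlow and Dimitriou (25 Mar 2013).
Harlow and Dimitriou are each not a home-nation competitor, so the next rule applies.
Among Harlow and Dimitriou, by world ranking (higher first) (reversed rule for this group): Harlow (70) before Dimitriou (1).
Tran and Nguyen both have date of most recent title 12 May 1994, so the next rule applies.
Tran and Nguyen are each not a home-nation competitor, so the next rule applies.
Among Tran and Nguyen, by world ranking (lower first): Tran (77) before Nguyen (149).
Order: Drummond, Harlow, Dimitriou, Tran, Nguyen. So position 5.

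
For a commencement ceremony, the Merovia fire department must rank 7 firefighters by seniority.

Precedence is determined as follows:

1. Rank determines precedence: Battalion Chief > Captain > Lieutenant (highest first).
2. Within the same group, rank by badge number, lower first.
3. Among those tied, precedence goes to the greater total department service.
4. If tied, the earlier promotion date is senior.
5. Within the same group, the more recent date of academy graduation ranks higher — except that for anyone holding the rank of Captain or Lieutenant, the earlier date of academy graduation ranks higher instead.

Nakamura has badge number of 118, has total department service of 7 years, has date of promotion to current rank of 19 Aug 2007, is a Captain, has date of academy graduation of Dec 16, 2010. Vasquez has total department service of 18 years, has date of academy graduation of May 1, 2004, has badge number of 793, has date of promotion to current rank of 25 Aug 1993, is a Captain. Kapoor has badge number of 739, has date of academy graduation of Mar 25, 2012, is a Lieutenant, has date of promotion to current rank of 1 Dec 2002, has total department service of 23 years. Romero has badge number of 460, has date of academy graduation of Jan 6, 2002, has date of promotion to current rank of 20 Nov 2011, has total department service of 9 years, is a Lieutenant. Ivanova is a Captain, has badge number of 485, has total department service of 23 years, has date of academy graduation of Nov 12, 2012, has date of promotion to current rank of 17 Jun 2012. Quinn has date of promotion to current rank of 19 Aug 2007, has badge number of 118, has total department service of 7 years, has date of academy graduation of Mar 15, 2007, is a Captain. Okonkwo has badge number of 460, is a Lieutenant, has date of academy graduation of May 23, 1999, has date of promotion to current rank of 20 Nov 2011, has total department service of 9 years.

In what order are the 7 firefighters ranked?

By rank: Quinn, Nakamura, Ivanova and Vasquez (Captain); then Okonkwo, Romero and Kapoor (Lieutenant).
Among Quinn, Nakamura, Ivanova and Vasquez, by badge number (lower first): Quinn and Nakamura (118) before Ivanova (485) before Vasquez (793).
Quinn and Nakamura both have total department service 7 years, so the next rule applies.
Quinn and Nakamura both have date of promotion to current rank 19 Aug 2007, so the next rule applies.
Among Quinn and Nakamura, by date of academy graduation (earlier first) (reversed rule for this group): Quinn (Mar 15, 2007) before Nakamura (Dec 16, 2010).
Among Okonkwo, Romero and Kapoor, by badge number (lower first): Okonkwo and Romero (460) before Kapoor (739).
Okonkwo and Romero both have total department service 9 years, so the next rule applies.
Okonkwo and Romero both have date of promotion to current rank 20 Nov 2011, so the next rule applies.
Among Okonkwo and Romero, by date of academy graduation (earlier first) (reversed rule for this group): Okonkwo (May 23, 1999) before Romero (Jan 6, 2002).
Full order: Quinn, Nakamura, Ivanova, Vasquez, Okonkwo, Romero, Kapoor.

Quinn, Nakamura, Ivanova, Vasquez, Okonkwo, Romero, Kapoor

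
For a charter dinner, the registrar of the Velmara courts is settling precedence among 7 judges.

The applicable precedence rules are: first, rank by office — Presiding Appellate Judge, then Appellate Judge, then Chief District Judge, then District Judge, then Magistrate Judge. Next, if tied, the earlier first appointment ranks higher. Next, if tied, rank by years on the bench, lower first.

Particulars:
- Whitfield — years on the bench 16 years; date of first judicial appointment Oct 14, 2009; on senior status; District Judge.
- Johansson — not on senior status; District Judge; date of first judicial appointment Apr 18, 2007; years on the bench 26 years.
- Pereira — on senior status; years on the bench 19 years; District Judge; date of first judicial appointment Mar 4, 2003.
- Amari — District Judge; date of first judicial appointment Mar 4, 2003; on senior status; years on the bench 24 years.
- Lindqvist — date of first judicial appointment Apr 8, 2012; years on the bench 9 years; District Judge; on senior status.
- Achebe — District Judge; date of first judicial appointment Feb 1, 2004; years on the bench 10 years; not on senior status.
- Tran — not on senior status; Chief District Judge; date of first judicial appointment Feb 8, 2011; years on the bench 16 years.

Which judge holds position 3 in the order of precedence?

Amari

By office: Tran (Chief District Judge); then Pereira, Amari, Achebe, Johansson, Whitfield and Lindqvist (District Judge).
Among Pereira, Amari, Achebe, Johansson, Whitfield and Lindqvist, by date of first judicial appointment (earlier first): Pereira and Amari (Mar 4, 2003) before Achebe (Feb 1, 2004) before Johansson (Apr 18, 2007) before Whitfield (Oct 14, 2009) before Lindqvist (Apr 8, 2012).
Among Pereira and Amari, by years on the bench (lower first): Pereira (19 years) before Amari (24 years).
Order: Tran, Pereira, Amari, Achebe, Johansson, Whitfield, Lindqvist.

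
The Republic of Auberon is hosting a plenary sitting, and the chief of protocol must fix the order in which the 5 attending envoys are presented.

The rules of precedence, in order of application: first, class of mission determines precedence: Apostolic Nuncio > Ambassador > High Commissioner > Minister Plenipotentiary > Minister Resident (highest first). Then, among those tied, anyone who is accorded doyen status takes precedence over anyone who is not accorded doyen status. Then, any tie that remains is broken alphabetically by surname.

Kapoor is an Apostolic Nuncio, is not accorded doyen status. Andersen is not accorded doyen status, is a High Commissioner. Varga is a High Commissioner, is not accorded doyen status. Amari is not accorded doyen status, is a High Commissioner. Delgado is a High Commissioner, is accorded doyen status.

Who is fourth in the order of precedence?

By class of mission: Kapoor (Apostolic Nuncio); then Delgado, Amari, Andersen and Varga (High Commissioner).
Among Delgado, Amari, Andersen and Varga, accorded doyen status before not accorded doyen status: Delgado (accorded doyen status) before Amari, Andersen and Varga (not accorded doyen status).
Among Amari, Andersen and Varga, alphabetically by surname: Amari before Andersen before Varga.
Order: Kapoor, Delgado, Amari, Andersen, Varga.

Andersen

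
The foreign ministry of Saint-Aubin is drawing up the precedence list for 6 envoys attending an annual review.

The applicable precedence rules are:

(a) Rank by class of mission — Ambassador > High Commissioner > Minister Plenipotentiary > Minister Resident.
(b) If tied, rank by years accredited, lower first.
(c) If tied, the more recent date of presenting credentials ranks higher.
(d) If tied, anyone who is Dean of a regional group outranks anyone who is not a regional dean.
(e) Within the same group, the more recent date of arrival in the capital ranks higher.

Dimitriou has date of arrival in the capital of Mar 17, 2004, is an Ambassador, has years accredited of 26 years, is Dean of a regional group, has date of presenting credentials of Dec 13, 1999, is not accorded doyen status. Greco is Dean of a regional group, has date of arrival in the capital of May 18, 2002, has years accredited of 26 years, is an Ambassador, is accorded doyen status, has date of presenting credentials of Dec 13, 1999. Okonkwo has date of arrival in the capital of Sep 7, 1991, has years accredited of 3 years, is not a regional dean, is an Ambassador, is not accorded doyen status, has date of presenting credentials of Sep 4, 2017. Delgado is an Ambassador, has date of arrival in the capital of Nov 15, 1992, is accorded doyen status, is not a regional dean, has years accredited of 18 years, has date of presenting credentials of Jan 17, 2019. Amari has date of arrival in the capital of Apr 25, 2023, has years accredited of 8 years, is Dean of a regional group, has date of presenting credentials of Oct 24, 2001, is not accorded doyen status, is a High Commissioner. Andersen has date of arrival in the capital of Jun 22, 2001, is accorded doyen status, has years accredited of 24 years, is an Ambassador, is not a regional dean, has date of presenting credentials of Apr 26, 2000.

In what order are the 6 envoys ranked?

By class of mission: Okonkwo, Delgado, Andersen, Dimitriou and Greco (Ambassador); then Amari (High Commissioner).
Among Okonkwo, Delgado, Andersen, Dimitriou and Greco, by years accredited (lower first): Okonkwo (3 years) before Delgado (18 years) before Andersen (24 years) before Dimitriou and Greco (26 years).
Dimitriou and Greco both have date of presenting credentials Dec 13, 1999, so the next rule applies.
Dimitriou and Greco are each Dean of a regional group, so the next rule applies.
Among Dimitriou and Greco, by date of arrival in the capital (later first): Dimitriou (Mar 17, 2004) before Greco (May 18, 2002).
Full order: Okonkwo, Delgado, Andersen, Dimitriou, Greco, Amari.

Okonkwo, Delgado, Andersen, Dimitriou, Greco, Amari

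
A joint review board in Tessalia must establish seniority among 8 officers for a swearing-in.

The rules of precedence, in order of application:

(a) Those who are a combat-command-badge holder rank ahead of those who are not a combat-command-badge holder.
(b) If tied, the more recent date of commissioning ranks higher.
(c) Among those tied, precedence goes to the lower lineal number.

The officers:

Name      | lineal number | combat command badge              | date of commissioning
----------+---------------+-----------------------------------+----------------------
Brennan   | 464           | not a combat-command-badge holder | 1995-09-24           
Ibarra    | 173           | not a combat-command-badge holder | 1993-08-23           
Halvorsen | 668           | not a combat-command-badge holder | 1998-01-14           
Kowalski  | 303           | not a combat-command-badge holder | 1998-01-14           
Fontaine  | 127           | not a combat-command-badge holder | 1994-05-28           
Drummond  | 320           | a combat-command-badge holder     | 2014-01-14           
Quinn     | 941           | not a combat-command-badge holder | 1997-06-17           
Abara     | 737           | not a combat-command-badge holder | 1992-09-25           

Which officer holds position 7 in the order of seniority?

Ibarra

By the first rule: Drummond (a combat-command-badge holder); then Kowalski, Halvorsen, Quinn, Brennan, Fontaine, Ibarra and Abara (each not a combat-command-badge holder).
Among Kowalski, Halvorsen, Quinn, Brennan, Fontaine, Ibarra and Abara, by date of commissioning (later first): Kowalski and Halvorsen (1998-01-14) before Quinn (1997-06-17) before Brennan (1995-09-24) before Fontaine (1994-05-28) before Ibarra (1993-08-23) before Abara (1992-09-25).
Among Kowalski and Halvorsen, by lineal number (lower first): Kowalski (303) before Halvorsen (668).
Order: Drummond, Kowalski, Halvorsen, Quinn, Brennan, Fontaine, Ibarra, Abara.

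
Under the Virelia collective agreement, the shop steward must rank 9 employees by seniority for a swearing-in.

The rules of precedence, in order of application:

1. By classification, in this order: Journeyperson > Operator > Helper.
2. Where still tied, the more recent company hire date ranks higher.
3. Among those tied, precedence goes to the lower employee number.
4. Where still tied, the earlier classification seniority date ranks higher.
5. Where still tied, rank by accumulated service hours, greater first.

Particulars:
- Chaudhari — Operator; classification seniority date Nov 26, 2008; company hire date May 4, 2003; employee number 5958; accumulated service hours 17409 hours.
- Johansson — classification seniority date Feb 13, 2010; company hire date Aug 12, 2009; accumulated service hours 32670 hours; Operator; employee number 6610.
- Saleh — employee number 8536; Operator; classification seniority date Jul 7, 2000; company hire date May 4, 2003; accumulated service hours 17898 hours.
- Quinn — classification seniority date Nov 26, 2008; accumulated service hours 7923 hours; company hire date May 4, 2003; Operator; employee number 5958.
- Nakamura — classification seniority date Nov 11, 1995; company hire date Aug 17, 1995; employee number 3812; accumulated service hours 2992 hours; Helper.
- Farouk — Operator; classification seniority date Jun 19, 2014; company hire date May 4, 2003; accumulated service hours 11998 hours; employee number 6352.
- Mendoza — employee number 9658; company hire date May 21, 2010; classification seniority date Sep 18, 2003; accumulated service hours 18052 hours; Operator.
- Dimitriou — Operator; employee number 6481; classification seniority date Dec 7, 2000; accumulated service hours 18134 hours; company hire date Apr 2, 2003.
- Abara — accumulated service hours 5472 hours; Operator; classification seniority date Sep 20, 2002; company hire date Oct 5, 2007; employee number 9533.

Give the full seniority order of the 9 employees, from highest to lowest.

By classification: Mendoza, Johansson, Abara, Chaudhari, Quinn, Farouk, Saleh and Dimitriou (Operator); then Nakamura (Helper).
Among Mendoza, Johansson, Abara, Chaudhari, Quinn, Farouk, Saleh and Dimitriou, by company hire date (later first): Mendoza (May 21, 2010) before Johansson (Aug 12, 2009) before Abara (Oct 5, 2007) before Chaudhari, Quinn, Farouk and Saleh (May 4, 2003) before Dimitriou (Apr 2, 2003).
Among Chaudhari, Quinn, Farouk and Saleh, by employee number (lower first): Chaudhari and Quinn (5958) before Farouk (6352) before Saleh (8536).
Chaudhari and Quinn both have classification seniority date Nov 26, 2008, so the next rule applies.
Among Chaudhari and Quinn, by accumulated service hours (higher first): Chaudhari (17409 hours) before Quinn (7923 hours).
Full order: Mendoza, Johansson, Abara, Chaudhari, Quinn, Farouk, Saleh, Dimitriou, Nakamura.

Mendoza, Johansson, Abara, Chaudhari, Quinn, Farouk, Saleh, Dimitriou, Nakamura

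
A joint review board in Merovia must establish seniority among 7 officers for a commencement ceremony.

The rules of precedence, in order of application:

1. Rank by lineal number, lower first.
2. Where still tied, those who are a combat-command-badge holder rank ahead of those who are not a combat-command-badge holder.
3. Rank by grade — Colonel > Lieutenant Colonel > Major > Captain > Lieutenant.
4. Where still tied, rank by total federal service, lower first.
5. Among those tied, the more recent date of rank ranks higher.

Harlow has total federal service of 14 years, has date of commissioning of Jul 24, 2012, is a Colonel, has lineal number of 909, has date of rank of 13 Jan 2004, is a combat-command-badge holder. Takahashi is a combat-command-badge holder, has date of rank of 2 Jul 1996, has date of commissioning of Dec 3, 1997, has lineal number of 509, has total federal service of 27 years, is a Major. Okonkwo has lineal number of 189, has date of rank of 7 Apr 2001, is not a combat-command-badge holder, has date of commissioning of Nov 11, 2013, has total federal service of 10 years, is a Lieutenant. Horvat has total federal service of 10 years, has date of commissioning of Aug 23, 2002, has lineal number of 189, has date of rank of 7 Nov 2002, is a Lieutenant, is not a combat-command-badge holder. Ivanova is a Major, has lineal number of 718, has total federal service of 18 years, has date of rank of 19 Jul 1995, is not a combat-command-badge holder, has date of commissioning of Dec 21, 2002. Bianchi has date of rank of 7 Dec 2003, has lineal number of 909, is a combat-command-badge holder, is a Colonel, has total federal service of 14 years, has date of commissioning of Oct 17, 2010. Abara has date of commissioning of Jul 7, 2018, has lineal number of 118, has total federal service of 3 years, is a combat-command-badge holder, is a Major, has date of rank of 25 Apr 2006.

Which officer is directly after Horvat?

Okonkwo

By lineal number (lower first): Abara (118); then Horvat and Okonkwo (both 189); then Takahashi (509); then Ivanova (718); then Harlow and Bianchi (both 909).
Horvat and Okonkwo are each not a combat-command-badge holder, so the next rule applies.
Horvat and Okonkwo are each Lieutenant, so the next rule applies.
Horvat and Okonkwo both have total federal service 10 years, so the next rule applies.
Among Horvat and Okonkwo, by date of rank (later first): Horvat (7 Nov 2002) before Okonkwo (7 Apr 2001).
Harlow and Bianchi are each a combat-command-badge holder, so the next rule applies.
Harlow and Bianchi are each Colonel, so the next rule applies.
Harlow and Bianchi both have total federal service 14 years, so the next rule applies.
Among Harlow and Bianchi, by date of rank (later first): Harlow (13 Jan 2004) before Bianchi (7 Dec 2003).
Order: Abara, Horvat, Okonkwo, Takahashi, Ivanova, Harlow, Bianchi.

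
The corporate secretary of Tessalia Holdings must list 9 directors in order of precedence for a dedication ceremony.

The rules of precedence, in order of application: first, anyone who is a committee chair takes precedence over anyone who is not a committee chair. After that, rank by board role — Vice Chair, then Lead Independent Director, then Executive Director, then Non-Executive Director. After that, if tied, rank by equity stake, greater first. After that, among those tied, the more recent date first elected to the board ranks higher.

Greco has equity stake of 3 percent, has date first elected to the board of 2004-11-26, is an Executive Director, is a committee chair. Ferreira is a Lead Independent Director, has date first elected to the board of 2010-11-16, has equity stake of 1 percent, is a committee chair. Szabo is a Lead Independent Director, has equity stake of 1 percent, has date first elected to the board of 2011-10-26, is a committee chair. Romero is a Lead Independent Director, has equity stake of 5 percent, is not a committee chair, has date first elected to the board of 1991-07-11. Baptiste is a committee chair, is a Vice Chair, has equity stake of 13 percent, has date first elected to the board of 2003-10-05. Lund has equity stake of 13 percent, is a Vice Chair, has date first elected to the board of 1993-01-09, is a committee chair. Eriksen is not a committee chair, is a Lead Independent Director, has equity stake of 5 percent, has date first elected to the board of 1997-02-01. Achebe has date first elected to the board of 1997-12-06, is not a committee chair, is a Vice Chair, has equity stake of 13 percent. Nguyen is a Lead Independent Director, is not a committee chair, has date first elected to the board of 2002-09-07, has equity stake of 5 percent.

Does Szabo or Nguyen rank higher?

Szabo

By the first rule: Baptiste, Lund, Szabo, Ferreira and Greco (each a committee chair); then Achebe, Nguyen, Eriksen and Romero (each not a committee chair).
Among Baptiste, Lund, Szabo, Ferreira and Greco, by board role: Baptiste and Lund (Vice Chair) before Szabo and Ferreira (Lead Independent Director) before Greco (Executive Director).
Baptiste and Lund both have equity stake 13 percent, so the next rule applies.
Among Baptiste and Lund, by date first elected to the board (later first): Baptiste (2003-10-05) before Lund (1993-01-09).
Szabo and Ferreira both have equity stake 1 percent, so the next rule applies.
Among Szabo and Ferreira, by date first elected to the board (later first): Szabo (2011-10-26) before Ferreira (2010-11-16).
Among Achebe, Nguyen, Eriksen and Romero, by board role: Achebe (Vice Chair) before Nguyen, Eriksen and Romero (Lead Independent Director).
Nguyen, Eriksen and Romero all have equity stake 5 percent, so the next rule applies.
Among Nguyen, Eriksen and Romero, by date first elected to the board (later first): Nguyen (2002-09-07) before Eriksen (1997-02-01) before Romero (1991-07-11).
So Szabo takes precedence.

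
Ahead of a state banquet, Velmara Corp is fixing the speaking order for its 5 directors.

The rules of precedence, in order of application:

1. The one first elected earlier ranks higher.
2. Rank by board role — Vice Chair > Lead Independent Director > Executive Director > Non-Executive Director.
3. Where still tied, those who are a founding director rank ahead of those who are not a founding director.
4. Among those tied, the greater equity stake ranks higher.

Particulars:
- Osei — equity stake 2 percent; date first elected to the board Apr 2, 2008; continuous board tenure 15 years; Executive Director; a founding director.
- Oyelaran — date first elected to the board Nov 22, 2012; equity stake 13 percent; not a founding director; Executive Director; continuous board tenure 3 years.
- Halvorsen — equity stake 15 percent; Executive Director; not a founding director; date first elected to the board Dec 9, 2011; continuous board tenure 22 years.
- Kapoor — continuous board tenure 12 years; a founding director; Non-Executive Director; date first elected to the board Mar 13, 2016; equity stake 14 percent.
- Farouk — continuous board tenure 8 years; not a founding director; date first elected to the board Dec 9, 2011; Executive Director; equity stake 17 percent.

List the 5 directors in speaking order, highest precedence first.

By date first elected to the board (earlier first): Osei (Apr 2, 2008); then Farouk and Halvorsen (both Dec 9, 2011); then Oyelaran (Nov 22, 2012); then Kapoor (Mar 13, 2016).
Farouk and Halvorsen are each Executive Director, so the next rule applies.
Farouk and Halvorsen are each not a founding director, so the next rule applies.
Among Farouk and Halvorsen, by equity stake (higher first): Farouk (17 percent) before Halvorsen (15 percent).
Full order: Osei, Farouk, Halvorsen, Oyelaran, Kapoor.

Osei, Farouk, Halvorsen, Oyelaran, Kapoor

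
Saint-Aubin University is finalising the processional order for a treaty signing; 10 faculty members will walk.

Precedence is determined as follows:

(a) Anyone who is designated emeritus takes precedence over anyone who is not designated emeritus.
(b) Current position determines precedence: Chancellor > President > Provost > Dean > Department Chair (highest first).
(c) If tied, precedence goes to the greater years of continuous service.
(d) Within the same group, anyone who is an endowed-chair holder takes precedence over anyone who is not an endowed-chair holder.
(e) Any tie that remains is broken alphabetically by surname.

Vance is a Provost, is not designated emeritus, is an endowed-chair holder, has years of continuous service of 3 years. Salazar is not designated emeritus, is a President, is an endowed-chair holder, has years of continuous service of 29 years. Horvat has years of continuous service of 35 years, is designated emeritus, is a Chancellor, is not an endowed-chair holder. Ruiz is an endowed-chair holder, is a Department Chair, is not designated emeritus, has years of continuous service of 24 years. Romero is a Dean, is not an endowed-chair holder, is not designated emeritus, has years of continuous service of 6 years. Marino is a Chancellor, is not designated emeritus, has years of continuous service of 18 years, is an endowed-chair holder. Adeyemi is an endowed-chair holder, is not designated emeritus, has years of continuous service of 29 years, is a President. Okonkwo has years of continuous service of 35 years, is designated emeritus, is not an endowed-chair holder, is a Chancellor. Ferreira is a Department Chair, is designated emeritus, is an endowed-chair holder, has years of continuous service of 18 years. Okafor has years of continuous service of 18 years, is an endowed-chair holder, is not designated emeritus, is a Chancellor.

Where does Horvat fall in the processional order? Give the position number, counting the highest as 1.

By the first rule: Horvat, Okonkwo and Ferreira (each designated emeritus); then Marino, Okafor, Adeyemi, Salazar, Vance, Romero and Ruiz (each not designated emeritus).
Among Horvat, Okonkwo and Ferreira, by current position: Horvat and Okonkwo (Chancellor) before Ferreira (Department Chair).
Horvat and Okonkwo both have years of continuous service 35 years, so the next rule applies.
Horvat and Okonkwo are each not an endowed-chair holder, so the next rule applies.
Among Horvat and Okonkwo, alphabetically by surname: Horvat before Okonkwo.
Among Marino, Okafor, Adeyemi, Salazar, Vance, Romero and Ruiz, by current position: Marino and Okafor (Chancellor) before Adeyemi and Salazar (President) before Vance (Provost) before Romero (Dean) before Ruiz (Department Chair).
Marino and Okafor both have years of continuous service 18 years, so the next rule applies.
Marino and Okafor are each an endowed-chair holder, so the next rule applies.
Among Marino and Okafor, alphabetically by surname: Marino before Okafor.
Adeyemi and Salazar both have years of continuous service 29 years, so the next rule applies.
Adeyemi and Salazar are each an endowed-chair holder, so the next rule applies.
Among Adeyemi and Salazar, alphabetically by surname: Adeyemi before Salazar.
Order: Horvat, Okonkwo, Ferreira, Marino, Okafor, Adeyemi, Salazar, Vance, Romero, Ruiz. So position 1.

1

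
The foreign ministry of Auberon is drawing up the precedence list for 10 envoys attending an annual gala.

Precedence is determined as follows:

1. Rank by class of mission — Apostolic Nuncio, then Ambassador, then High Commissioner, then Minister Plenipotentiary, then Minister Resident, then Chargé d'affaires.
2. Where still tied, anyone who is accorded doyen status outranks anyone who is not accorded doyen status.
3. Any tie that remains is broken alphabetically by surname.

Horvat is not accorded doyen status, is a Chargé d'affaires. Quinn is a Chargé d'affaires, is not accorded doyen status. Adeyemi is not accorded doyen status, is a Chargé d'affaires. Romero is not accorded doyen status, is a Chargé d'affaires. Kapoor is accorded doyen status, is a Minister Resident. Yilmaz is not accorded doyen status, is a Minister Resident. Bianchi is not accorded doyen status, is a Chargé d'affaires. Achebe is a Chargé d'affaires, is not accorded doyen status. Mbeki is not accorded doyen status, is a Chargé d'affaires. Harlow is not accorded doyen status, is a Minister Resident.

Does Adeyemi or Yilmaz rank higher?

By class of mission: Kapoor, Harlow and Yilmaz (Minister Resident); then Achebe, Adeyemi, Bianchi, Horvat, Mbeki, Quinn and Romero (Chargé d'affaires).
Among Kapoor, Harlow and Yilmaz, accorded doyen status before not accorded doyen status: Kapoor (accorded doyen status) before Harlow and Yilmaz (not accorded doyen status).
Among Harlow and Yilmaz, alphabetically by surname: Harlow before Yilmaz.
Achebe, Adeyemi, Bianchi, Horvat, Mbeki, Quinn and Romero are each not accorded doyen status, so the next rule applies.
Among Achebe, Adeyemi, Bianchi, Horvat, Mbeki, Quinn and Romero, alphabetically by surname: Achebe before Adeyemi before Bianchi before Horvat before Mbeki before Quinn before Romero.
So Yilmaz takes precedence.

Yilmaz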